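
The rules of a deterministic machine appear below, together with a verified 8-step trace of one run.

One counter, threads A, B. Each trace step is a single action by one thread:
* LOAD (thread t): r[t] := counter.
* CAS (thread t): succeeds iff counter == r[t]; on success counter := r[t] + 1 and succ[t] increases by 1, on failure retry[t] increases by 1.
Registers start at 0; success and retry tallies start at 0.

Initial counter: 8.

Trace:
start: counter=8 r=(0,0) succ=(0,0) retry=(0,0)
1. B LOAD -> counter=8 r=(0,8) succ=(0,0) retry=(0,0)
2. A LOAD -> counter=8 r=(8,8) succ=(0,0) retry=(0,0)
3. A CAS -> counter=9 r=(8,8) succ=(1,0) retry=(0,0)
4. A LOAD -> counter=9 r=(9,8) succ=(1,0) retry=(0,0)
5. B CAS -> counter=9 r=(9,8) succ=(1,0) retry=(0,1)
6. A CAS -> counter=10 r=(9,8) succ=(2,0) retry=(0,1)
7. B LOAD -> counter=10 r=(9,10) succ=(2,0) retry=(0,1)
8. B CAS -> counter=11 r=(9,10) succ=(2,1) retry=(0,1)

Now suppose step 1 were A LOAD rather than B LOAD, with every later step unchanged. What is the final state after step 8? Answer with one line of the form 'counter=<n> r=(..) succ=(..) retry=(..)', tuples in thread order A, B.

(re-executing from step 1 with the substitution; state before step 1: counter=8 r=(0,0) succ=(0,0) retry=(0,0))
1. A LOAD -> counter=8 r=(8,0) succ=(0,0) retry=(0,0)
2. A LOAD -> counter=8 r=(8,0) succ=(0,0) retry=(0,0)
3. A CAS -> counter=9 r=(8,0) succ=(1,0) retry=(0,0)
4. A LOAD -> counter=9 r=(9,0) succ=(1,0) retry=(0,0)
5. B CAS -> counter=9 r=(9,0) succ=(1,0) retry=(0,1)
6. A CAS -> counter=10 r=(9,0) succ=(2,0) retry=(0,1)
7. B LOAD -> counter=10 r=(9,10) succ=(2,0) retry=(0,1)
8. B CAS -> counter=11 r=(9,10) succ=(2,1) retry=(0,1)

counter=11 r=(9,10) succ=(2,1) retry=(0,1)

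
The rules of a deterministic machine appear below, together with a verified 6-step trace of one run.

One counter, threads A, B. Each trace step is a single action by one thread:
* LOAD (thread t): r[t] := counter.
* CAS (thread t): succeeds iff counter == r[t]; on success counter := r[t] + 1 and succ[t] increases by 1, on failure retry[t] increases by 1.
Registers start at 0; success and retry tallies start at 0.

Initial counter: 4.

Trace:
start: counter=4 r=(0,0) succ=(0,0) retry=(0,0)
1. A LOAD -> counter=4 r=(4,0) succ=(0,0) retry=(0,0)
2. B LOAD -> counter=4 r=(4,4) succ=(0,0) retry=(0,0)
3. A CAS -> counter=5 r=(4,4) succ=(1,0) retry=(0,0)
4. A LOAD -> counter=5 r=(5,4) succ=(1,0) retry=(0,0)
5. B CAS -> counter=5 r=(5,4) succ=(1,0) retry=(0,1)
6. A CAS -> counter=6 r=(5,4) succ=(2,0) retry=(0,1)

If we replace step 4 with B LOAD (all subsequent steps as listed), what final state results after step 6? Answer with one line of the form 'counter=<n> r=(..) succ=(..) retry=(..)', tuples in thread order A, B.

(re-executing from step 4 with the substitution; state before step 4: counter=5 r=(4,4) succ=(1,0) retry=(0,0))
4. B LOAD -> counter=5 r=(4,5) succ=(1,0) retry=(0,0)
5. B CAS -> counter=6 r=(4,5) succ=(1,1) retry=(0,0)
6. A CAS -> counter=6 r=(4,5) succ=(1,1) retry=(1,0)

counter=6 r=(4,5) succ=(1,1) retry=(1,0)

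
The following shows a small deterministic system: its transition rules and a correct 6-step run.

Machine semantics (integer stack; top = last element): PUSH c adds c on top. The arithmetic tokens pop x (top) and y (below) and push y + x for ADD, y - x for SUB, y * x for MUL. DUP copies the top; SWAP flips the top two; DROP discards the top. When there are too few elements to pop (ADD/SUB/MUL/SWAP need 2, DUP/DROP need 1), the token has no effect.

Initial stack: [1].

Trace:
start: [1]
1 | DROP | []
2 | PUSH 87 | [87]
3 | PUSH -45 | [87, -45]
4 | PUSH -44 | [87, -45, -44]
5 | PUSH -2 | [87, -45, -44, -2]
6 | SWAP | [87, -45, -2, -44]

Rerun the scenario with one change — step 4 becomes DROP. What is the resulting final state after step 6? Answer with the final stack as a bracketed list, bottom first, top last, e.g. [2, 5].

(re-executing from step 4 with the substitution; state before step 4: [87, -45])
4 | DROP | [87]
5 | PUSH -2 | [87, -2]
6 | SWAP | [-2, 87]

[-2, 87]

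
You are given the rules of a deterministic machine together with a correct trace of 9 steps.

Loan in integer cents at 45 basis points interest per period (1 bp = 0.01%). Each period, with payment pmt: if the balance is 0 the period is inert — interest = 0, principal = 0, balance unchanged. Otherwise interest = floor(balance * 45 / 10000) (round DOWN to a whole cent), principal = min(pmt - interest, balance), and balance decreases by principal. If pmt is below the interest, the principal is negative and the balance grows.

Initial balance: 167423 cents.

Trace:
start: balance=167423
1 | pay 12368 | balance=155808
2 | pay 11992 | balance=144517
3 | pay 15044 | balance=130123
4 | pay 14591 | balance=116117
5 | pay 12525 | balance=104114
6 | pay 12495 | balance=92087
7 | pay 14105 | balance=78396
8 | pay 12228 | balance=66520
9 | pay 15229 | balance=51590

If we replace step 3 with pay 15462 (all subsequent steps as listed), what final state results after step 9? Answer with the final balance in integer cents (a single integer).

(re-executing from step 3 with the substitution; state before step 3: balance=144517)
3 | pay 15462 | balance=129705
4 | pay 14591 | balance=115697
5 | pay 12525 | balance=103692
6 | pay 12495 | balance=91663
7 | pay 14105 | balance=77970
8 | pay 12228 | balance=66092
9 | pay 15229 | balance=51160

51160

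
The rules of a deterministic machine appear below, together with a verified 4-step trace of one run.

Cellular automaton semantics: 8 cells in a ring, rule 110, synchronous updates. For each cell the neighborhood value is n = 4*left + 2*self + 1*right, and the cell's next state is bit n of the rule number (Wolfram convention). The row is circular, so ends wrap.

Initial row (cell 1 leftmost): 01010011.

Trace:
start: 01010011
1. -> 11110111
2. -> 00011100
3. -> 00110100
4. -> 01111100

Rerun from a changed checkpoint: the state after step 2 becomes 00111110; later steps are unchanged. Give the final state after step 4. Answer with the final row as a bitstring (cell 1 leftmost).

11100110

state after step 2 := 00111110
3. -> 01100010
4. -> 11100110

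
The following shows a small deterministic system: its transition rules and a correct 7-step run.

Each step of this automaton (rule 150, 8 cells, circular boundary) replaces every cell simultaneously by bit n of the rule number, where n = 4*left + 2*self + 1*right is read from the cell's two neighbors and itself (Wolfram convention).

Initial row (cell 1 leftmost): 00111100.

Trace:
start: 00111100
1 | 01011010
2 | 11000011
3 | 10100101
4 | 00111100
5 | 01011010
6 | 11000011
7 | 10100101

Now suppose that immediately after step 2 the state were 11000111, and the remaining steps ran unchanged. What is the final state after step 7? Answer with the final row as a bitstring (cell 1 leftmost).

10101011

state after step 2 := 11000111
3 | 10101011
4 | 00101001
5 | 11101111
6 | 11000111
7 | 10101011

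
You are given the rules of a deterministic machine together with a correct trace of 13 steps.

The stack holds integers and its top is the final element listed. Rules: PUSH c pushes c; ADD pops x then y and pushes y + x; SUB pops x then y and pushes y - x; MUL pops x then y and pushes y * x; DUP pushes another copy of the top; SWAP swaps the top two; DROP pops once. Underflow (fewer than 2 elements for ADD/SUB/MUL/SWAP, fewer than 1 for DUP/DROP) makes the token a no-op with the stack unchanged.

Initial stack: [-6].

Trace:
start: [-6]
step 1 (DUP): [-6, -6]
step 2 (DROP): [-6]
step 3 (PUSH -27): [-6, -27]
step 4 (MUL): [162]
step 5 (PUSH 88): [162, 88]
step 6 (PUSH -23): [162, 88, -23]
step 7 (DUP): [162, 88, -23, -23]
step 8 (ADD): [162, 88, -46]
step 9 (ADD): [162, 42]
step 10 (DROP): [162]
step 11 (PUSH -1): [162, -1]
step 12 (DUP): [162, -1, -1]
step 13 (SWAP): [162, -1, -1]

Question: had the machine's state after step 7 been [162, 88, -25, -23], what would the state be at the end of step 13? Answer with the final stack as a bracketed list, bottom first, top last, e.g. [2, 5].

[162, -1, -1]

state after step 7 := [162, 88, -25, -23]
step 8 (ADD): [162, 88, -48]
step 9 (ADD): [162, 40]
step 10 (DROP): [162]
step 11 (PUSH -1): [162, -1]
step 12 (DUP): [162, -1, -1]
step 13 (SWAP): [162, -1, -1]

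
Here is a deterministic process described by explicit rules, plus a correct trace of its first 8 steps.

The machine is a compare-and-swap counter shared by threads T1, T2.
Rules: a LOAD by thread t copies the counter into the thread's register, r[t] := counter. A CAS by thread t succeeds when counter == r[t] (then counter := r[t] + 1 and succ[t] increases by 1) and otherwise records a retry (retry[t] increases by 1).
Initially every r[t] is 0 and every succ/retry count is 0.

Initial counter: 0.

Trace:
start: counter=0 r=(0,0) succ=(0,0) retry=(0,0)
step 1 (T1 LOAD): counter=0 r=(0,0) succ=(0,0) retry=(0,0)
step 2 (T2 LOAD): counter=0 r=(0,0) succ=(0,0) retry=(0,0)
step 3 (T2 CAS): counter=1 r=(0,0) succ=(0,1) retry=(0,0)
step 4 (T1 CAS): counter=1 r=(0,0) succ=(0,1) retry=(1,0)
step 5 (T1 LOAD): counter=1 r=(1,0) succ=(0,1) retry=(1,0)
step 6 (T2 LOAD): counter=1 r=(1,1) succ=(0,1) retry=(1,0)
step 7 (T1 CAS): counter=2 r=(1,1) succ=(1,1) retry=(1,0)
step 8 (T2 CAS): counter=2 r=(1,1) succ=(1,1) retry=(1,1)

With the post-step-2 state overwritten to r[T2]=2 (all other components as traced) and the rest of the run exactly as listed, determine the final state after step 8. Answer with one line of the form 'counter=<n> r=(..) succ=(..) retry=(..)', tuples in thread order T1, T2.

state after step 2 := counter=0 r=(0,2) succ=(0,0) retry=(0,0)
step 3 (T2 CAS): counter=0 r=(0,2) succ=(0,0) retry=(0,1)
step 4 (T1 CAS): counter=1 r=(0,2) succ=(1,0) retry=(0,1)
step 5 (T1 LOAD): counter=1 r=(1,2) succ=(1,0) retry=(0,1)
step 6 (T2 LOAD): counter=1 r=(1,1) succ=(1,0) retry=(0,1)
step 7 (T1 CAS): counter=2 r=(1,1) succ=(2,0) retry=(0,1)
step 8 (T2 CAS): counter=2 r=(1,1) succ=(2,0) retry=(0,2)

counter=2 r=(1,1) succ=(2,0) retry=(0,2)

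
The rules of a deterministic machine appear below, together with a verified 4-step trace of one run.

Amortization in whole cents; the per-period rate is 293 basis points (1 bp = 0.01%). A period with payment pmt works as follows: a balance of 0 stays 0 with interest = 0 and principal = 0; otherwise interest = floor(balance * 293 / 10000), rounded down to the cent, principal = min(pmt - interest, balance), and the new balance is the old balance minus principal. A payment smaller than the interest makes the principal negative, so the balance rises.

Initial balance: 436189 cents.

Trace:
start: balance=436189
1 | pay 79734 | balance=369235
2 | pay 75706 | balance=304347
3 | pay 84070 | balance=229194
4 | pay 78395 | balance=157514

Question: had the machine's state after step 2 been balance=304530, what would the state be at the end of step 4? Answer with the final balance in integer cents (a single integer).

state after step 2 := balance=304530
3 | pay 84070 | balance=229382
4 | pay 78395 | balance=157707

157707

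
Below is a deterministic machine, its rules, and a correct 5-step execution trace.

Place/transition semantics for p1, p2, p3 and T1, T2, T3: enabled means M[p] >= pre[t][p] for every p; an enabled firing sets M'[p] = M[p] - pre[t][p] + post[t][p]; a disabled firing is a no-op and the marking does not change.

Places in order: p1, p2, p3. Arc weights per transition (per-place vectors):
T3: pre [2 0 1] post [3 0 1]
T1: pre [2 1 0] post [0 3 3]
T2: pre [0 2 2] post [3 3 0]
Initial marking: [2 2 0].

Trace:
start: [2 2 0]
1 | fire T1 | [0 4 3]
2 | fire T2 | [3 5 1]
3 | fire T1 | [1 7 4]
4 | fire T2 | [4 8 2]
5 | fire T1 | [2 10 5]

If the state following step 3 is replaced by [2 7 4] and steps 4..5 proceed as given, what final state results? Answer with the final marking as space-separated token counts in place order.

3 10 5

state after step 3 := [2 7 4]
4 | fire T2 | [5 8 2]
5 | fire T1 | [3 10 5]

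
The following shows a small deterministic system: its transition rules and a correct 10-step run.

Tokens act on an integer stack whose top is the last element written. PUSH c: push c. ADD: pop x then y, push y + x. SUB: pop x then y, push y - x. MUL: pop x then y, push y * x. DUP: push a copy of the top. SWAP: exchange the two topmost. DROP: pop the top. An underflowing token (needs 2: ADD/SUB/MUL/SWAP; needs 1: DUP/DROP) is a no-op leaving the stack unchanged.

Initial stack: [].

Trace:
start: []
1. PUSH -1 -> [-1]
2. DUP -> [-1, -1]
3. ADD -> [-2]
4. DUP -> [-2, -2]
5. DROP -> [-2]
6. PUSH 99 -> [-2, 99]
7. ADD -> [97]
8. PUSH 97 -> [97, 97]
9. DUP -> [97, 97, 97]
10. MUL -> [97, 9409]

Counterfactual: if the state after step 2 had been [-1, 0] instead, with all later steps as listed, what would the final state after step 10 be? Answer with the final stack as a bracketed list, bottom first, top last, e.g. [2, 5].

state after step 2 := [-1, 0]
3. ADD -> [-1]
4. DUP -> [-1, -1]
5. DROP -> [-1]
6. PUSH 99 -> [-1, 99]
7. ADD -> [98]
8. PUSH 97 -> [98, 97]
9. DUP -> [98, 97, 97]
10. MUL -> [98, 9409]

[98, 9409]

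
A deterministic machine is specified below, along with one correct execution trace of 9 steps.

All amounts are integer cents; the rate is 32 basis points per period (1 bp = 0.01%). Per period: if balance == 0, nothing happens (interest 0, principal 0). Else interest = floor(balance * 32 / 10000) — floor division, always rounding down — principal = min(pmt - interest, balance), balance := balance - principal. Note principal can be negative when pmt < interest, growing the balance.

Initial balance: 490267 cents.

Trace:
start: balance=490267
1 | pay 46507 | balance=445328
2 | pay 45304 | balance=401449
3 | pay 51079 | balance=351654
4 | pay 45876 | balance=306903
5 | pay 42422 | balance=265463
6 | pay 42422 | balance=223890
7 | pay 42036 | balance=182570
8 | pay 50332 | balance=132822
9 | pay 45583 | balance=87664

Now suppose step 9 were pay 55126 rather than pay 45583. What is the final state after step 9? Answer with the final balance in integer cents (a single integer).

(re-executing from step 9 with the substitution; state before step 9: balance=132822)
9 | pay 55126 | balance=78121

78121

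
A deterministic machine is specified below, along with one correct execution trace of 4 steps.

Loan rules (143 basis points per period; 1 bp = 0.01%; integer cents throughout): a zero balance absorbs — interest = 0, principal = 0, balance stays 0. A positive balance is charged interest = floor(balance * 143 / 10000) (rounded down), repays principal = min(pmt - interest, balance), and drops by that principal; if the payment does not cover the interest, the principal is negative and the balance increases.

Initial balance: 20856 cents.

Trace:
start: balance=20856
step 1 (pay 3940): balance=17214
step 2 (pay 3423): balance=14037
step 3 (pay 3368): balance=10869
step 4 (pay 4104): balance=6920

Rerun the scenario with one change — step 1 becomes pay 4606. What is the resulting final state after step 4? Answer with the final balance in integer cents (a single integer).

(re-executing from step 1 with the substitution; state before step 1: balance=20856)
step 1 (pay 4606): balance=16548
step 2 (pay 3423): balance=13361
step 3 (pay 3368): balance=10184
step 4 (pay 4104): balance=6225

6225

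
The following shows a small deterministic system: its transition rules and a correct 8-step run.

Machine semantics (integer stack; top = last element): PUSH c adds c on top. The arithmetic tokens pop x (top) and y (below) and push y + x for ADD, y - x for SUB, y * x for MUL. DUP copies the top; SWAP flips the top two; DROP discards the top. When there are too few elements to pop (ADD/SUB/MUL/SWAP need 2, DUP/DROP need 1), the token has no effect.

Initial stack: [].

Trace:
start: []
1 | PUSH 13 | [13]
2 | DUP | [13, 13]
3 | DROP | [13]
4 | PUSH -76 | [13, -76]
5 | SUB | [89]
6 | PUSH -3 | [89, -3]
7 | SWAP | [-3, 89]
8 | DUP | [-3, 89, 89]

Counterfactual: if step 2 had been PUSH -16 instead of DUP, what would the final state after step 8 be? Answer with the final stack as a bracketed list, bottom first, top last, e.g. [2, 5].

[-3, 89, 89]

(re-executing from step 2 with the substitution; state before step 2: [13])
2 | PUSH -16 | [13, -16]
3 | DROP | [13]
4 | PUSH -76 | [13, -76]
5 | SUB | [89]
6 | PUSH -3 | [89, -3]
7 | SWAP | [-3, 89]
8 | DUP | [-3, 89, 89]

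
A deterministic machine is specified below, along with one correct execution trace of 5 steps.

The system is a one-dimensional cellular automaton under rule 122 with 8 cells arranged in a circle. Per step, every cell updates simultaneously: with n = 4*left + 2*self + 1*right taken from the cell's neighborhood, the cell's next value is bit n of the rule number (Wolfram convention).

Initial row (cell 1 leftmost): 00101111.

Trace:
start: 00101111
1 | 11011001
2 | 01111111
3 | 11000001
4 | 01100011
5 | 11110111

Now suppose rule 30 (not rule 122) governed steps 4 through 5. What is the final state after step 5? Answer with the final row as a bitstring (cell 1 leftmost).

(re-executing steps 4..5 under rule 30; state before step 4: 11000001)
4 | 00100011
5 | 11110110

11110110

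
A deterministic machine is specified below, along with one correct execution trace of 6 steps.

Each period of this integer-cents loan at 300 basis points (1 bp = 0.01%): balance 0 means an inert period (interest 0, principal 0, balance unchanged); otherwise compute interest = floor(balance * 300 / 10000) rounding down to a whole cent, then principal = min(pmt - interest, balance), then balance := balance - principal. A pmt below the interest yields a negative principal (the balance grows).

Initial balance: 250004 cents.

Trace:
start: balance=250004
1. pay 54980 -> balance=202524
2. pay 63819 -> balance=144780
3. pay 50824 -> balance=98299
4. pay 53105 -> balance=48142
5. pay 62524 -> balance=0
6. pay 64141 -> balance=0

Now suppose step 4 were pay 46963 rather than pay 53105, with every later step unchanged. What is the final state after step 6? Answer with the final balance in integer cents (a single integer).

0

(re-executing from step 4 with the substitution; state before step 4: balance=98299)
4. pay 46963 -> balance=54284
5. pay 62524 -> balance=0
6. pay 64141 -> balance=0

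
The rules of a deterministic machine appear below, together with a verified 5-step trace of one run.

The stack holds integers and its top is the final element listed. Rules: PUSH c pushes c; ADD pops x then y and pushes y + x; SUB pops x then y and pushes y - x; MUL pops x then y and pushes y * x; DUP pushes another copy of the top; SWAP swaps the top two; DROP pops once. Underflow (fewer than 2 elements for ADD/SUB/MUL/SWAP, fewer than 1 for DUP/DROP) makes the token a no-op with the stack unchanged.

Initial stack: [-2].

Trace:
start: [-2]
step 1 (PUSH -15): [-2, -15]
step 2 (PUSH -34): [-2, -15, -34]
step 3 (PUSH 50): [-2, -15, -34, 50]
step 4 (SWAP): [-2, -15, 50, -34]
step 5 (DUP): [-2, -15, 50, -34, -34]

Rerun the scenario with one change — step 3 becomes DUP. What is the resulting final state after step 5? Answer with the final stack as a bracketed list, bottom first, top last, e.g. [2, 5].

(re-executing from step 3 with the substitution; state before step 3: [-2, -15, -34])
step 3 (DUP): [-2, -15, -34, -34]
step 4 (SWAP): [-2, -15, -34, -34]
step 5 (DUP): [-2, -15, -34, -34, -34]

[-2, -15, -34, -34, -34]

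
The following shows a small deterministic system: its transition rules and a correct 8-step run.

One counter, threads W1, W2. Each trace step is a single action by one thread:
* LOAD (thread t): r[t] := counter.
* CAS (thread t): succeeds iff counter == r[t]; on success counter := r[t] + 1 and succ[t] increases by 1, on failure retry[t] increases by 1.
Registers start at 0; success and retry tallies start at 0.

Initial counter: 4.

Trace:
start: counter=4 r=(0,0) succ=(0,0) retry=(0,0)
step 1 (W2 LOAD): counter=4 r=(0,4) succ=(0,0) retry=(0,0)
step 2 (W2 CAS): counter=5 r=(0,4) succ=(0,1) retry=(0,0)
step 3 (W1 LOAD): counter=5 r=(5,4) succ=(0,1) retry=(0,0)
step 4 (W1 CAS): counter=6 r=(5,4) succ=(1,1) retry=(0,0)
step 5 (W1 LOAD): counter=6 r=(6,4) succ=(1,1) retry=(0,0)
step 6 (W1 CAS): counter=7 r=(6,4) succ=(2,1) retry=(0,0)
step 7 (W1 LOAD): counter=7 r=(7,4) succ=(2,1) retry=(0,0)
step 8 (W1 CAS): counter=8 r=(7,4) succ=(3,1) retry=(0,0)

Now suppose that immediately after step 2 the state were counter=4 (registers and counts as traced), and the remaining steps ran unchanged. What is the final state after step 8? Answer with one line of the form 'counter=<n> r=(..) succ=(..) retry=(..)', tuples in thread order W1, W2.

counter=7 r=(6,4) succ=(3,1) retry=(0,0)

state after step 2 := counter=4 r=(0,4) succ=(0,1) retry=(0,0)
step 3 (W1 LOAD): counter=4 r=(4,4) succ=(0,1) retry=(0,0)
step 4 (W1 CAS): counter=5 r=(4,4) succ=(1,1) retry=(0,0)
step 5 (W1 LOAD): counter=5 r=(5,4) succ=(1,1) retry=(0,0)
step 6 (W1 CAS): counter=6 r=(5,4) succ=(2,1) retry=(0,0)
step 7 (W1 LOAD): counter=6 r=(6,4) succ=(2,1) retry=(0,0)
step 8 (W1 CAS): counter=7 r=(6,4) succ=(3,1) retry=(0,0)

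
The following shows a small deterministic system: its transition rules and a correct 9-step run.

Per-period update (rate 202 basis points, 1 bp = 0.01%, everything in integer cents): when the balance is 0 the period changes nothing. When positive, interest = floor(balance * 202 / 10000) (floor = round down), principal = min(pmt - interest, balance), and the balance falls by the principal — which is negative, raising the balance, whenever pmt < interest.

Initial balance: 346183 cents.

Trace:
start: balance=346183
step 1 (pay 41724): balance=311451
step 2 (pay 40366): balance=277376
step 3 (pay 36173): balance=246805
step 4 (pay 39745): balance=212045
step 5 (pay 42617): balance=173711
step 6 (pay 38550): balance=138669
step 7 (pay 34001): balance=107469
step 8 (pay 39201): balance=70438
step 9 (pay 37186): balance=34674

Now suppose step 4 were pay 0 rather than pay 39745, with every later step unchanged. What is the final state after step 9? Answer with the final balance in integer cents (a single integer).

(re-executing from step 4 with the substitution; state before step 4: balance=246805)
step 4 (pay 0): balance=251790
step 5 (pay 42617): balance=214259
step 6 (pay 38550): balance=180037
step 7 (pay 34001): balance=149672
step 8 (pay 39201): balance=113494
step 9 (pay 37186): balance=78600

78600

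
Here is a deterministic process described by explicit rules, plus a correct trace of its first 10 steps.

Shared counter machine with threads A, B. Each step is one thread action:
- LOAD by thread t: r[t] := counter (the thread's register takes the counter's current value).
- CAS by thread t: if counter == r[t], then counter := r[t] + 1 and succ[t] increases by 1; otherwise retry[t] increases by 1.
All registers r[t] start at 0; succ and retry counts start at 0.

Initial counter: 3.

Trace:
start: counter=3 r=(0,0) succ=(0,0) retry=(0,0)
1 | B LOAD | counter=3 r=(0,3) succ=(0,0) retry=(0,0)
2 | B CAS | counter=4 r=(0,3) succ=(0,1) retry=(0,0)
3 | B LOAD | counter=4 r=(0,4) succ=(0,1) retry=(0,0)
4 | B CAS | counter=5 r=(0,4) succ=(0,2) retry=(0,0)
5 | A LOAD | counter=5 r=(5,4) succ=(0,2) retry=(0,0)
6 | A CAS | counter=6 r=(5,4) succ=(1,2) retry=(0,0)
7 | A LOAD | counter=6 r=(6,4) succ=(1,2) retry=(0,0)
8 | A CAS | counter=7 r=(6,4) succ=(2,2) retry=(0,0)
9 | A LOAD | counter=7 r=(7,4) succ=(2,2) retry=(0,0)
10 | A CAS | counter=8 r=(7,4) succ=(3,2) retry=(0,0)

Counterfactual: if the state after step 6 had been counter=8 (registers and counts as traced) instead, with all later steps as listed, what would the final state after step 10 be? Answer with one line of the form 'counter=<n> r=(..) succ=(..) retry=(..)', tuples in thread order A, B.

counter=10 r=(9,4) succ=(3,2) retry=(0,0)

state after step 6 := counter=8 r=(5,4) succ=(1,2) retry=(0,0)
7 | A LOAD | counter=8 r=(8,4) succ=(1,2) retry=(0,0)
8 | A CAS | counter=9 r=(8,4) succ=(2,2) retry=(0,0)
9 | A LOAD | counter=9 r=(9,4) succ=(2,2) retry=(0,0)
10 | A CAS | counter=10 r=(9,4) succ=(3,2) retry=(0,0)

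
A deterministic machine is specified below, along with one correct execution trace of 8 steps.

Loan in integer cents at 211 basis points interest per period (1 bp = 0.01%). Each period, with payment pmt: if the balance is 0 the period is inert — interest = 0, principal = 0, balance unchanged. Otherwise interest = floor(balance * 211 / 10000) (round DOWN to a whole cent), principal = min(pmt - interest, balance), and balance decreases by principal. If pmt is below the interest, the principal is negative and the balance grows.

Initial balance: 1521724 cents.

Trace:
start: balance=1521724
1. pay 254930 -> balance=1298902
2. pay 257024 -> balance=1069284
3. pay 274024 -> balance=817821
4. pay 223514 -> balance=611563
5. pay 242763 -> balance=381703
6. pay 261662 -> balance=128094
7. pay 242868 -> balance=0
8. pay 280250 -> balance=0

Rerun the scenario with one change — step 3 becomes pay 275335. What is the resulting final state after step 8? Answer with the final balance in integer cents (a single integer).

(re-executing from step 3 with the substitution; state before step 3: balance=1069284)
3. pay 275335 -> balance=816510
4. pay 223514 -> balance=610224
5. pay 242763 -> balance=380336
6. pay 261662 -> balance=126699
7. pay 242868 -> balance=0
8. pay 280250 -> balance=0

0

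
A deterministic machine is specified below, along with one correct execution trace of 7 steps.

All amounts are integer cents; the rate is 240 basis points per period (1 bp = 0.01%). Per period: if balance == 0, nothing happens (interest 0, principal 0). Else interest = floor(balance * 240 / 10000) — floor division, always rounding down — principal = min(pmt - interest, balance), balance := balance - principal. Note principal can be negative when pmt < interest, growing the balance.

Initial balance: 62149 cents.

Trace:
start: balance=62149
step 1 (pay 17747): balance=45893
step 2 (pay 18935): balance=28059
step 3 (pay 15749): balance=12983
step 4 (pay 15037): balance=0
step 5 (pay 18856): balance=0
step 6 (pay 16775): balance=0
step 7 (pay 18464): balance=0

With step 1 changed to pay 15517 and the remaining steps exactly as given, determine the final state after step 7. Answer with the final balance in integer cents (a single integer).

0

(re-executing from step 1 with the substitution; state before step 1: balance=62149)
step 1 (pay 15517): balance=48123
step 2 (pay 18935): balance=30342
step 3 (pay 15749): balance=15321
step 4 (pay 15037): balance=651
step 5 (pay 18856): balance=0
step 6 (pay 16775): balance=0
step 7 (pay 18464): balance=0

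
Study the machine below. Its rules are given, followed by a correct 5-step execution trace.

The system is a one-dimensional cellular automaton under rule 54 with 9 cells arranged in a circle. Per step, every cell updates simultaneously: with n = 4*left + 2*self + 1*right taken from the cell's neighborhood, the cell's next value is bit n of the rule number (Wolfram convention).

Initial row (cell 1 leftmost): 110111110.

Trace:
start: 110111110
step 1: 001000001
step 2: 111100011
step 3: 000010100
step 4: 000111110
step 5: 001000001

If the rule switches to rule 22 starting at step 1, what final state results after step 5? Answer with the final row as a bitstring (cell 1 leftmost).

(re-executing steps 1..5 under rule 22; state before step 1: 110111110)
step 1: 000000000
step 2: 000000000
step 3: 000000000
step 4: 000000000
step 5: 000000000

000000000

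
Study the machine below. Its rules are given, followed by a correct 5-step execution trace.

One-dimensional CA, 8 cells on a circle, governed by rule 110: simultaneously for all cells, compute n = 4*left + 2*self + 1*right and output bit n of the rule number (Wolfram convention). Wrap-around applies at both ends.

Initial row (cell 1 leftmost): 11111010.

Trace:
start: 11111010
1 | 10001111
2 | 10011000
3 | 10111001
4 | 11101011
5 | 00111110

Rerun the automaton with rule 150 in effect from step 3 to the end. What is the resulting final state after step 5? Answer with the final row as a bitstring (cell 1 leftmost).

00001011

(re-executing steps 3..5 under rule 150; state before step 3: 10011000)
3 | 11100101
4 | 11011100
5 | 00001011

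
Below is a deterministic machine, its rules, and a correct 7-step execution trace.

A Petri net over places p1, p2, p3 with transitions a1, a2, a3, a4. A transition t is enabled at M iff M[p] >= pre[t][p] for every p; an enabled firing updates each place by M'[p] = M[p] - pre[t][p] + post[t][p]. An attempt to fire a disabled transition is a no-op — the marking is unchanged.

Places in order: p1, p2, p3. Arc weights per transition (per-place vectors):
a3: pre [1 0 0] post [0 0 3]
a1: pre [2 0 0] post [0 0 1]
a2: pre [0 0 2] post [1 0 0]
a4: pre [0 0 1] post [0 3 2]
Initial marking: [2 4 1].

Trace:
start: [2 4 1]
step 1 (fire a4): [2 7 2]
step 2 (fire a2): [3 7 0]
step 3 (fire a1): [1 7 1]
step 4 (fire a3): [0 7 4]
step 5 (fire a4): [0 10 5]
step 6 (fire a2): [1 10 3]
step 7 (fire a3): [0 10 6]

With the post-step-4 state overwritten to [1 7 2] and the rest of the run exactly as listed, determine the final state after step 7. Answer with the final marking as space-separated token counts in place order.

state after step 4 := [1 7 2]
step 5 (fire a4): [1 10 3]
step 6 (fire a2): [2 10 1]
step 7 (fire a3): [1 10 4]

1 10 4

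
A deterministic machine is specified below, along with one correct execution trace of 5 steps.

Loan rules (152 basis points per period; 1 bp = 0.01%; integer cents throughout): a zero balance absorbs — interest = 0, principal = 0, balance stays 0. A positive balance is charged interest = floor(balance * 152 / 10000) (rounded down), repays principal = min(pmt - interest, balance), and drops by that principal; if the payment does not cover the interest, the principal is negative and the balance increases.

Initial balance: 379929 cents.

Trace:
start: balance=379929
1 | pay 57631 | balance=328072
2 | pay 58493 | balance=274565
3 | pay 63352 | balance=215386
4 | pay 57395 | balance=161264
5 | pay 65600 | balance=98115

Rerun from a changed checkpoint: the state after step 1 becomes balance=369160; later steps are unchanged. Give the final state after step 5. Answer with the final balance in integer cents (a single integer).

141759

state after step 1 := balance=369160
2 | pay 58493 | balance=316278
3 | pay 63352 | balance=257733
4 | pay 57395 | balance=204255
5 | pay 65600 | balance=141759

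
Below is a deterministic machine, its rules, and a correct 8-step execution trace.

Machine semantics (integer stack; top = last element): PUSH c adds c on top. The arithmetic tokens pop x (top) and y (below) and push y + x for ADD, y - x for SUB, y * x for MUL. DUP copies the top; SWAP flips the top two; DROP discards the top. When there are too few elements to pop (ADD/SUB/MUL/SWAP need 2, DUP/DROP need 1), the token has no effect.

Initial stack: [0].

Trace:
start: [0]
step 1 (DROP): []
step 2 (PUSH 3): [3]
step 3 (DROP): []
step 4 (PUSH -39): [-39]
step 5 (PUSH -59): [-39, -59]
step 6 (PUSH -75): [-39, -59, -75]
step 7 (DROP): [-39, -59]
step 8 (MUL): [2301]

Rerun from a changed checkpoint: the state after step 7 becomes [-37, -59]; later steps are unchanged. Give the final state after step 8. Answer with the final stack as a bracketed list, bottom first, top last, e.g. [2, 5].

[2183]

state after step 7 := [-37, -59]
step 8 (MUL): [2183]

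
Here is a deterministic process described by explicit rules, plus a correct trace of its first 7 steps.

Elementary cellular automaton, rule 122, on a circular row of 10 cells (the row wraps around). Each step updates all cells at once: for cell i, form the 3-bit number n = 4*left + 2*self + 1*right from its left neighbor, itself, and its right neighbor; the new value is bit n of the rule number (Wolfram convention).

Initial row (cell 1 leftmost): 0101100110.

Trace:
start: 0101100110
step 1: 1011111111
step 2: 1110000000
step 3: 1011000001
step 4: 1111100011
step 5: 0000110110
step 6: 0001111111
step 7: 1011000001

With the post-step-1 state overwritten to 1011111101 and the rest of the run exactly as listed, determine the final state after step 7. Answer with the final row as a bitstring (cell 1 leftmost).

1111001111

state after step 1 := 1011111101
step 2: 1110000111
step 3: 0011001100
step 4: 0111111110
step 5: 1100000011
step 6: 0110000110
step 7: 1111001111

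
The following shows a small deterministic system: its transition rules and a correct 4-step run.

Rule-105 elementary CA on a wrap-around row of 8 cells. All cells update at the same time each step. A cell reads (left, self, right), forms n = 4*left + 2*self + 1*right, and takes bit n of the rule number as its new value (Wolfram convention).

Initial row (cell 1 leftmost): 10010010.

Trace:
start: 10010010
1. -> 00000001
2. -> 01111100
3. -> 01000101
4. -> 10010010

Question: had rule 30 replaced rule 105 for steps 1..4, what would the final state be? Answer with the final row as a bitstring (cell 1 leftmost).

(re-executing steps 1..4 under rule 30; state before step 1: 10010010)
1. -> 11111110
2. -> 10000000
3. -> 11000001
4. -> 00100011

00100011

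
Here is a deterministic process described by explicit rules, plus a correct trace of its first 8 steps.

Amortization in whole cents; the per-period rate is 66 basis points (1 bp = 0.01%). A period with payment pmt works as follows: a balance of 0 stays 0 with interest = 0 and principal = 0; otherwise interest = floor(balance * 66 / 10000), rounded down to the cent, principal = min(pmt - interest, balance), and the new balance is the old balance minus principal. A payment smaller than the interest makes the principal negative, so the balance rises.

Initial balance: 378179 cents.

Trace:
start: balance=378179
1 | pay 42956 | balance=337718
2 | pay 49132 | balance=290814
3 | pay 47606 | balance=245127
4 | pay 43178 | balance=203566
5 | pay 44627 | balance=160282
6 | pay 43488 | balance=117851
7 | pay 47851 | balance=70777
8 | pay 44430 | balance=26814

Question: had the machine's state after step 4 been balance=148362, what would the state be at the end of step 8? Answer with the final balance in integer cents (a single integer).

0

state after step 4 := balance=148362
5 | pay 44627 | balance=104714
6 | pay 43488 | balance=61917
7 | pay 47851 | balance=14474
8 | pay 44430 | balance=0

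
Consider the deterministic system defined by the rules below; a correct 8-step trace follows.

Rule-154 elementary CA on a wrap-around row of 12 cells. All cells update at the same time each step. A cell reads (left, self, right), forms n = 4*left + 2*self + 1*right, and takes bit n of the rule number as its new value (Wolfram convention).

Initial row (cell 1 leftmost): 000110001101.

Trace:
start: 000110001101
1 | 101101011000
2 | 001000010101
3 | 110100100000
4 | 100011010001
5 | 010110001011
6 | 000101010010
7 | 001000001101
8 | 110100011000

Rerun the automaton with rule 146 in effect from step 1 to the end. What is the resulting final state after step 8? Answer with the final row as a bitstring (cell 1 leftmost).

010000101001

(re-executing steps 1..8 under rule 146; state before step 1: 000110001101)
1 | 101001010000
2 | 000110001001
3 | 101001010110
4 | 000110000000
5 | 001001000000
6 | 010110100000
7 | 100000010000
8 | 010000101001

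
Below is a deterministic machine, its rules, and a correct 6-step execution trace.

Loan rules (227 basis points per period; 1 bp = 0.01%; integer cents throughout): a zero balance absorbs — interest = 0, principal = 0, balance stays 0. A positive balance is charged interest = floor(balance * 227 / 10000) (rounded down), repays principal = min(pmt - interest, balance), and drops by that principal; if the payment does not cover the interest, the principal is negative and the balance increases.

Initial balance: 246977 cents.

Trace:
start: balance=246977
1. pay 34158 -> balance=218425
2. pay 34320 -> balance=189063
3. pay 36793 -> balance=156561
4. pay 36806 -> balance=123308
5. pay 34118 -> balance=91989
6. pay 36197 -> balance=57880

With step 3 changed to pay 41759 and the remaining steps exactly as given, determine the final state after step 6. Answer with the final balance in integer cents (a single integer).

52568

(re-executing from step 3 with the substitution; state before step 3: balance=189063)
3. pay 41759 -> balance=151595
4. pay 36806 -> balance=118230
5. pay 34118 -> balance=86795
6. pay 36197 -> balance=52568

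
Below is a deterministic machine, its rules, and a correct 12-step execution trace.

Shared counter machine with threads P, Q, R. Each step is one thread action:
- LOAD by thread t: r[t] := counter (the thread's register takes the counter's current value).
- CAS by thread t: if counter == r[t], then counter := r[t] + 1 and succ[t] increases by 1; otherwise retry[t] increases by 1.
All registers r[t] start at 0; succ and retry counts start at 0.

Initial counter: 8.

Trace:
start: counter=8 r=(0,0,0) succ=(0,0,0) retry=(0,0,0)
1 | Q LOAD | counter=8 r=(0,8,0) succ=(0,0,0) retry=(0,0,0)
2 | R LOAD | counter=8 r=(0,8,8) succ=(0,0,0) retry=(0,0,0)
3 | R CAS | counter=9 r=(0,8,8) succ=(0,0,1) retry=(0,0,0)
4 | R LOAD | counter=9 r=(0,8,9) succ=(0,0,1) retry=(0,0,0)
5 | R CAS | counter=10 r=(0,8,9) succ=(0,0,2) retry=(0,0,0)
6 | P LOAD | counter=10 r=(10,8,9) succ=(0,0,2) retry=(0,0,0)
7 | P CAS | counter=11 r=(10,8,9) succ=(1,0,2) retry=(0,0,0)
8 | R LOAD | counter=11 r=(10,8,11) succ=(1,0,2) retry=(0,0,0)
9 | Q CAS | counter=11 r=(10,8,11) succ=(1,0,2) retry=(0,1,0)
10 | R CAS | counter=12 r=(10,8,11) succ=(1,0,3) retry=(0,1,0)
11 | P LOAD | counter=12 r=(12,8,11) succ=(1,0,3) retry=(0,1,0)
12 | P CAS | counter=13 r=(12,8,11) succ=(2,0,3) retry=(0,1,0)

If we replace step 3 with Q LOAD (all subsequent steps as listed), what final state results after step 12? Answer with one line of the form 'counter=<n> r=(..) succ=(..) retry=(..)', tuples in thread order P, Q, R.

counter=12 r=(11,8,10) succ=(2,0,2) retry=(0,1,0)

(re-executing from step 3 with the substitution; state before step 3: counter=8 r=(0,8,8) succ=(0,0,0) retry=(0,0,0))
3 | Q LOAD | counter=8 r=(0,8,8) succ=(0,0,0) retry=(0,0,0)
4 | R LOAD | counter=8 r=(0,8,8) succ=(0,0,0) retry=(0,0,0)
5 | R CAS | counter=9 r=(0,8,8) succ=(0,0,1) retry=(0,0,0)
6 | P LOAD | counter=9 r=(9,8,8) succ=(0,0,1) retry=(0,0,0)
7 | P CAS | counter=10 r=(9,8,8) succ=(1,0,1) retry=(0,0,0)
8 | R LOAD | counter=10 r=(9,8,10) succ=(1,0,1) retry=(0,0,0)
9 | Q CAS | counter=10 r=(9,8,10) succ=(1,0,1) retry=(0,1,0)
10 | R CAS | counter=11 r=(9,8,10) succ=(1,0,2) retry=(0,1,0)
11 | P LOAD | counter=11 r=(11,8,10) succ=(1,0,2) retry=(0,1,0)
12 | P CAS | counter=12 r=(11,8,10) succ=(2,0,2) retry=(0,1,0)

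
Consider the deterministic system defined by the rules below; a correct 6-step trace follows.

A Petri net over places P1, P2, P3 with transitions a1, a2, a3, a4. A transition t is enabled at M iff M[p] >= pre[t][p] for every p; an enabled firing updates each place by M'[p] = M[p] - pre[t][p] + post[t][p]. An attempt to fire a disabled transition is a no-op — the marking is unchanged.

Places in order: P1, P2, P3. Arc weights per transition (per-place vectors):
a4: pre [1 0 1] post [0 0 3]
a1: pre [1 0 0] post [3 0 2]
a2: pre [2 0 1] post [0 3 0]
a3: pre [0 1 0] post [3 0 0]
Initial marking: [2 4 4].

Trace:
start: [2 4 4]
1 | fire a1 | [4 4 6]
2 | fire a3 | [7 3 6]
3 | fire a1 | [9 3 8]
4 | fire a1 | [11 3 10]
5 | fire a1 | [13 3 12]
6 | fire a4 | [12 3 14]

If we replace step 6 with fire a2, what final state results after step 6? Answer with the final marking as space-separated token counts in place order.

(re-executing from step 6 with the substitution; state before step 6: [13 3 12])
6 | fire a2 | [11 6 11]

11 6 11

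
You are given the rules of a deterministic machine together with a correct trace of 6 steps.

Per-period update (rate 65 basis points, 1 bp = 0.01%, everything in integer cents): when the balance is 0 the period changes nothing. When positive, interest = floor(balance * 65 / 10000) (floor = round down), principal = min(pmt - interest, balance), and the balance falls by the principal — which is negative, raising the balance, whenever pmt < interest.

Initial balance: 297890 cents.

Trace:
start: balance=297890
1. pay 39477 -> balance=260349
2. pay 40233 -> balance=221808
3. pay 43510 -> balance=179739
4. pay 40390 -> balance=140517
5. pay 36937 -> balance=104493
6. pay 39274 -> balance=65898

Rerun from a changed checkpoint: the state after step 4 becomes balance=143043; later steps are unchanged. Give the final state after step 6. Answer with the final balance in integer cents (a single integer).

68456

state after step 4 := balance=143043
5. pay 36937 -> balance=107035
6. pay 39274 -> balance=68456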